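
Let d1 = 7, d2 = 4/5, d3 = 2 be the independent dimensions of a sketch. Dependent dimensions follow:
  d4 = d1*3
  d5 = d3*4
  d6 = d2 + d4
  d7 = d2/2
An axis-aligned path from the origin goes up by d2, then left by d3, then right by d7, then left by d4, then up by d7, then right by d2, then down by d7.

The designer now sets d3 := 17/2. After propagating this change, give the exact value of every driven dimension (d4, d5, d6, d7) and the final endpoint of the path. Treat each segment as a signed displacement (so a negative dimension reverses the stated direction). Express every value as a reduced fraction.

Apply edit: d3 := 17/2
  d4 = d1*3 = 21
  d5 = d3*4 = 34
  d6 = d2 + d4 = 109/5
  d7 = d2/2 = 2/5
Walk from origin (0, 0):
  seg 1: up by d2 = 4/5 → (0, 4/5)
  seg 2: left by d3 = 17/2 → (-17/2, 4/5)
  seg 3: right by d7 = 2/5 → (-81/10, 4/5)
  seg 4: left by d4 = 21 → (-291/10, 4/5)
  seg 5: up by d7 = 2/5 → (-291/10, 6/5)
  seg 6: right by d2 = 4/5 → (-283/10, 6/5)
  seg 7: down by d7 = 2/5 → (-283/10, 4/5)

d4 = 21
d5 = 34
d6 = 109/5
d7 = 2/5
endpoint = (-283/10, 4/5)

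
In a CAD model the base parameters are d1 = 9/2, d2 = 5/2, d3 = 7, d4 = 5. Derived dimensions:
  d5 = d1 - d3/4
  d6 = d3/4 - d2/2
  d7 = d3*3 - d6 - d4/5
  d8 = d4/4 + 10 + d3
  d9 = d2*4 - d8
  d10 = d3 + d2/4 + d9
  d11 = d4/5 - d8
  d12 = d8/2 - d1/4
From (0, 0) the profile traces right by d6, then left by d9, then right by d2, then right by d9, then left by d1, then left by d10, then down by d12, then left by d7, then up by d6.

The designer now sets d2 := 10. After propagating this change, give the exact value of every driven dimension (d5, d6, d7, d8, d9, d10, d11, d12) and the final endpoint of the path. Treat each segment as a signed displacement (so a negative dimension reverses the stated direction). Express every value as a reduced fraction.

d5 = 11/4
d6 = -13/4
d7 = 93/4
d8 = 73/4
d9 = 87/4
d10 = 125/4
d11 = -69/4
d12 = 8
endpoint = (-209/4, -45/4)

Apply edit: d2 := 10
  d5 = d1 - d3/4 = 11/4
  d6 = d3/4 - d2/2 = -13/4
  d7 = d3*3 - d6 - d4/5 = 93/4
  d8 = d4/4 + 10 + d3 = 73/4
  d9 = d2*4 - d8 = 87/4
  d10 = d3 + d2/4 + d9 = 125/4
  d11 = d4/5 - d8 = -69/4
  d12 = d8/2 - d1/4 = 8
Walk from origin (0, 0):
  seg 1: right by d6 = -13/4 → (-13/4, 0)
  seg 2: left by d9 = 87/4 → (-25, 0)
  seg 3: right by d2 = 10 → (-15, 0)
  seg 4: right by d9 = 87/4 → (27/4, 0)
  seg 5: left by d1 = 9/2 → (9/4, 0)
  seg 6: left by d10 = 125/4 → (-29, 0)
  seg 7: down by d12 = 8 → (-29, -8)
  seg 8: left by d7 = 93/4 → (-209/4, -8)
  seg 9: up by d6 = -13/4 → (-209/4, -45/4)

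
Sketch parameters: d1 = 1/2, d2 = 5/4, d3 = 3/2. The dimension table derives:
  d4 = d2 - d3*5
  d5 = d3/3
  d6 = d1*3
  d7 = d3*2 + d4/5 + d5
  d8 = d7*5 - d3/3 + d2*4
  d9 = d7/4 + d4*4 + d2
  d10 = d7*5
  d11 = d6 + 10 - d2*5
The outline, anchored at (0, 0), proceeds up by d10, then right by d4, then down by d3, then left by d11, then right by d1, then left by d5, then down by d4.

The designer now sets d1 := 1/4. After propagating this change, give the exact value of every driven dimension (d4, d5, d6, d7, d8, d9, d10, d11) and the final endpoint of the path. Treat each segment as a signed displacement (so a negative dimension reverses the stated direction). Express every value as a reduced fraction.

d4 = -25/4
d5 = 1/2
d6 = 3/4
d7 = 9/4
d8 = 63/4
d9 = -371/16
d10 = 45/4
d11 = 9/2
endpoint = (-11, 16)

Apply edit: d1 := 1/4
  d4 = d2 - d3*5 = -25/4
  d5 = d3/3 = 1/2
  d6 = d1*3 = 3/4
  d7 = d3*2 + d4/5 + d5 = 9/4
  d8 = d7*5 - d3/3 + d2*4 = 63/4
  d9 = d7/4 + d4*4 + d2 = -371/16
  d10 = d7*5 = 45/4
  d11 = d6 + 10 - d2*5 = 9/2
Walk from origin (0, 0):
  seg 1: up by d10 = 45/4 → (0, 45/4)
  seg 2: right by d4 = -25/4 → (-25/4, 45/4)
  seg 3: down by d3 = 3/2 → (-25/4, 39/4)
  seg 4: left by d11 = 9/2 → (-43/4, 39/4)
  seg 5: right by d1 = 1/4 → (-21/2, 39/4)
  seg 6: left by d5 = 1/2 → (-11, 39/4)
  seg 7: down by d4 = -25/4 → (-11, 16)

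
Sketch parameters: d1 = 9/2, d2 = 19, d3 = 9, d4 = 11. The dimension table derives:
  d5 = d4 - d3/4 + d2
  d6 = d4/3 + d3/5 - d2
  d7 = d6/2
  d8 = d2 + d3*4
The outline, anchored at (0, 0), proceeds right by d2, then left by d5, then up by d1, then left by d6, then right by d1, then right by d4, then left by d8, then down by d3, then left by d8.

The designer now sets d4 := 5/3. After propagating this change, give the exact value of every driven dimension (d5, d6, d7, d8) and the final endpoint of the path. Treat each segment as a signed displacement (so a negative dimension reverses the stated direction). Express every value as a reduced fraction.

d5 = 221/12
d6 = -749/45
d7 = -749/90
d8 = 55
endpoint = (-15589/180, -9/2)

Apply edit: d4 := 5/3
  d5 = d4 - d3/4 + d2 = 221/12
  d6 = d4/3 + d3/5 - d2 = -749/45
  d7 = d6/2 = -749/90
  d8 = d2 + d3*4 = 55
Walk from origin (0, 0):
  seg 1: right by d2 = 19 → (19, 0)
  seg 2: left by d5 = 221/12 → (7/12, 0)
  seg 3: up by d1 = 9/2 → (7/12, 9/2)
  seg 4: left by d6 = -749/45 → (3101/180, 9/2)
  seg 5: right by d1 = 9/2 → (3911/180, 9/2)
  seg 6: right by d4 = 5/3 → (4211/180, 9/2)
  seg 7: left by d8 = 55 → (-5689/180, 9/2)
  seg 8: down by d3 = 9 → (-5689/180, -9/2)
  seg 9: left by d8 = 55 → (-15589/180, -9/2)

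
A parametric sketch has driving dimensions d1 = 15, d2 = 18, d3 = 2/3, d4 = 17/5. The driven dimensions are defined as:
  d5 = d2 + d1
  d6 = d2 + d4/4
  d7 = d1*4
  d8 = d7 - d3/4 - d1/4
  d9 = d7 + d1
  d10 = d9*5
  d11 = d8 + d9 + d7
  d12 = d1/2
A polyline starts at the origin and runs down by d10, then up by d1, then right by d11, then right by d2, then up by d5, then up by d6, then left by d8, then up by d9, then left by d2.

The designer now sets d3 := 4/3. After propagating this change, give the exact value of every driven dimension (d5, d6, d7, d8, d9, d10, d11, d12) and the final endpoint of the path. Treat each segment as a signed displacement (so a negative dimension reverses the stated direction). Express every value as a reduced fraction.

Apply edit: d3 := 4/3
  d5 = d2 + d1 = 33
  d6 = d2 + d4/4 = 377/20
  d7 = d1*4 = 60
  d8 = d7 - d3/4 - d1/4 = 671/12
  d9 = d7 + d1 = 75
  d10 = d9*5 = 375
  d11 = d8 + d9 + d7 = 2291/12
  d12 = d1/2 = 15/2
Walk from origin (0, 0):
  seg 1: down by d10 = 375 → (0, -375)
  seg 2: up by d1 = 15 → (0, -360)
  seg 3: right by d11 = 2291/12 → (2291/12, -360)
  seg 4: right by d2 = 18 → (2507/12, -360)
  seg 5: up by d5 = 33 → (2507/12, -327)
  seg 6: up by d6 = 377/20 → (2507/12, -6163/20)
  seg 7: left by d8 = 671/12 → (153, -6163/20)
  seg 8: up by d9 = 75 → (153, -4663/20)
  seg 9: left by d2 = 18 → (135, -4663/20)

d5 = 33
d6 = 377/20
d7 = 60
d8 = 671/12
d9 = 75
d10 = 375
d11 = 2291/12
d12 = 15/2
endpoint = (135, -4663/20)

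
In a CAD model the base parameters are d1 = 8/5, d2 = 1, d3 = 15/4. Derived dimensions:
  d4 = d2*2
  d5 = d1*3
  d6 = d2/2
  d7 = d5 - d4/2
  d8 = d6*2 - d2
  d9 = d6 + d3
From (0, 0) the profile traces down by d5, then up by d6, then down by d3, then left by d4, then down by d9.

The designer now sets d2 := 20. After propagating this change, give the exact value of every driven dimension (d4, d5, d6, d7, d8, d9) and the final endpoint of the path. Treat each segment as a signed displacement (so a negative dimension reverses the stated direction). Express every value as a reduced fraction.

d4 = 40
d5 = 24/5
d6 = 10
d7 = -76/5
d8 = 0
d9 = 55/4
endpoint = (-40, -123/10)

Apply edit: d2 := 20
  d4 = d2*2 = 40
  d5 = d1*3 = 24/5
  d6 = d2/2 = 10
  d7 = d5 - d4/2 = -76/5
  d8 = d6*2 - d2 = 0
  d9 = d6 + d3 = 55/4
Walk from origin (0, 0):
  seg 1: down by d5 = 24/5 → (0, -24/5)
  seg 2: up by d6 = 10 → (0, 26/5)
  seg 3: down by d3 = 15/4 → (0, 29/20)
  seg 4: left by d4 = 40 → (-40, 29/20)
  seg 5: down by d9 = 55/4 → (-40, -123/10)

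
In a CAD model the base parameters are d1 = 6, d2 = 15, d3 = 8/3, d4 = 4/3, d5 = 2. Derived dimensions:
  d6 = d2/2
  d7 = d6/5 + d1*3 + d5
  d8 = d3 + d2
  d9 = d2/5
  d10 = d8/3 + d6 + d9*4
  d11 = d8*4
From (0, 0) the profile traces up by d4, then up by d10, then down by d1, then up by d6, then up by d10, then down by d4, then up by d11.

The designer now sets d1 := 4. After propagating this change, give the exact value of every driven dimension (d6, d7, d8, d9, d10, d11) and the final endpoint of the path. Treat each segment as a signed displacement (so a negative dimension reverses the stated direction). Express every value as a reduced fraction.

Apply edit: d1 := 4
  d6 = d2/2 = 15/2
  d7 = d6/5 + d1*3 + d5 = 31/2
  d8 = d3 + d2 = 53/3
  d9 = d2/5 = 3
  d10 = d8/3 + d6 + d9*4 = 457/18
  d11 = d8*4 = 212/3
Walk from origin (0, 0):
  seg 1: up by d4 = 4/3 → (0, 4/3)
  seg 2: up by d10 = 457/18 → (0, 481/18)
  seg 3: down by d1 = 4 → (0, 409/18)
  seg 4: up by d6 = 15/2 → (0, 272/9)
  seg 5: up by d10 = 457/18 → (0, 1001/18)
  seg 6: down by d4 = 4/3 → (0, 977/18)
  seg 7: up by d11 = 212/3 → (0, 2249/18)

d6 = 15/2
d7 = 31/2
d8 = 53/3
d9 = 3
d10 = 457/18
d11 = 212/3
endpoint = (0, 2249/18)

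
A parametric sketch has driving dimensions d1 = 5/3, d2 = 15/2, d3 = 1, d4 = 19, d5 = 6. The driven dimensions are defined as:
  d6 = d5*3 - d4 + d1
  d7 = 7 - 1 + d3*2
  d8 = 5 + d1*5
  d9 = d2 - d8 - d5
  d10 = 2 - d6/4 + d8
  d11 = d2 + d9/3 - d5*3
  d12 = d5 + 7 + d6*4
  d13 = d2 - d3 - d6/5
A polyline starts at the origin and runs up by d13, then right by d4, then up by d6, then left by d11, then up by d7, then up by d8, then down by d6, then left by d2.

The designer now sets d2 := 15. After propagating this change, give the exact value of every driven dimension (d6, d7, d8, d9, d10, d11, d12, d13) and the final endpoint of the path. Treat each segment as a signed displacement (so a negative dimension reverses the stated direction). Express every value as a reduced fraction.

d6 = 2/3
d7 = 8
d8 = 40/3
d9 = -13/3
d10 = 91/6
d11 = -40/9
d12 = 47/3
d13 = 208/15
endpoint = (76/9, 176/5)

Apply edit: d2 := 15
  d6 = d5*3 - d4 + d1 = 2/3
  d7 = 7 - 1 + d3*2 = 8
  d8 = 5 + d1*5 = 40/3
  d9 = d2 - d8 - d5 = -13/3
  d10 = 2 - d6/4 + d8 = 91/6
  d11 = d2 + d9/3 - d5*3 = -40/9
  d12 = d5 + 7 + d6*4 = 47/3
  d13 = d2 - d3 - d6/5 = 208/15
Walk from origin (0, 0):
  seg 1: up by d13 = 208/15 → (0, 208/15)
  seg 2: right by d4 = 19 → (19, 208/15)
  seg 3: up by d6 = 2/3 → (19, 218/15)
  seg 4: left by d11 = -40/9 → (211/9, 218/15)
  seg 5: up by d7 = 8 → (211/9, 338/15)
  seg 6: up by d8 = 40/3 → (211/9, 538/15)
  seg 7: down by d6 = 2/3 → (211/9, 176/5)
  seg 8: left by d2 = 15 → (76/9, 176/5)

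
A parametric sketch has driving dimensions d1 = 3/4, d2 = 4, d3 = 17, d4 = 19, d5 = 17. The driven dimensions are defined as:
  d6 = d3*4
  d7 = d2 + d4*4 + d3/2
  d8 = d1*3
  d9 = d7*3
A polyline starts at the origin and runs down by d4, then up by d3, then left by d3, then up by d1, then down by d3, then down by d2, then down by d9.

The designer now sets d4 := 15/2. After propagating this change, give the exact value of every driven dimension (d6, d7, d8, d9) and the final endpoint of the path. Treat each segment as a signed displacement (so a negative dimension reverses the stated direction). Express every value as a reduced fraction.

d6 = 68
d7 = 85/2
d8 = 9/4
d9 = 255/2
endpoint = (-17, -553/4)

Apply edit: d4 := 15/2
  d6 = d3*4 = 68
  d7 = d2 + d4*4 + d3/2 = 85/2
  d8 = d1*3 = 9/4
  d9 = d7*3 = 255/2
Walk from origin (0, 0):
  seg 1: down by d4 = 15/2 → (0, -15/2)
  seg 2: up by d3 = 17 → (0, 19/2)
  seg 3: left by d3 = 17 → (-17, 19/2)
  seg 4: up by d1 = 3/4 → (-17, 41/4)
  seg 5: down by d3 = 17 → (-17, -27/4)
  seg 6: down by d2 = 4 → (-17, -43/4)
  seg 7: down by d9 = 255/2 → (-17, -553/4)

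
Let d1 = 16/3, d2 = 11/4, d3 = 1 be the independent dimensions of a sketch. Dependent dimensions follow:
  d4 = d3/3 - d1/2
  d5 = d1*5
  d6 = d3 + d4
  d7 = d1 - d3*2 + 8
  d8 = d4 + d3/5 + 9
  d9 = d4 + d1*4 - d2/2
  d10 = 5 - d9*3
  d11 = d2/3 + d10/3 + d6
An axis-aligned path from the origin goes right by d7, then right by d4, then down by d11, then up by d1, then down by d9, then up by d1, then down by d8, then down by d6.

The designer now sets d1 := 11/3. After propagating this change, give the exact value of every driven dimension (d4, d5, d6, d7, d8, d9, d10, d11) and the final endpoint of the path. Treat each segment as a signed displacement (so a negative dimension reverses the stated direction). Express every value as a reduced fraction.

d4 = -3/2
d5 = 55/3
d6 = -1/2
d7 = 29/3
d8 = 77/10
d9 = 283/24
d10 = -243/8
d11 = -233/24
endpoint = (49/6, -39/20)

Apply edit: d1 := 11/3
  d4 = d3/3 - d1/2 = -3/2
  d5 = d1*5 = 55/3
  d6 = d3 + d4 = -1/2
  d7 = d1 - d3*2 + 8 = 29/3
  d8 = d4 + d3/5 + 9 = 77/10
  d9 = d4 + d1*4 - d2/2 = 283/24
  d10 = 5 - d9*3 = -243/8
  d11 = d2/3 + d10/3 + d6 = -233/24
Walk from origin (0, 0):
  seg 1: right by d7 = 29/3 → (29/3, 0)
  seg 2: right by d4 = -3/2 → (49/6, 0)
  seg 3: down by d11 = -233/24 → (49/6, 233/24)
  seg 4: up by d1 = 11/3 → (49/6, 107/8)
  seg 5: down by d9 = 283/24 → (49/6, 19/12)
  seg 6: up by d1 = 11/3 → (49/6, 21/4)
  seg 7: down by d8 = 77/10 → (49/6, -49/20)
  seg 8: down by d6 = -1/2 → (49/6, -39/20)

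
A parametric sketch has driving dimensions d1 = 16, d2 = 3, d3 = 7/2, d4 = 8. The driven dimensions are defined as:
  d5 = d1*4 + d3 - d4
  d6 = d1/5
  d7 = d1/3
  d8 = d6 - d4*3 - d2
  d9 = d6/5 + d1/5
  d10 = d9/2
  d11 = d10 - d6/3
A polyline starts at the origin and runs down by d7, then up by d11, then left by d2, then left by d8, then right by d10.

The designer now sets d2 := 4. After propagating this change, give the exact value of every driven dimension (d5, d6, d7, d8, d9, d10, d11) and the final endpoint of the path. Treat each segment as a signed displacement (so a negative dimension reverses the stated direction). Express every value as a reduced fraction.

d5 = 119/2
d6 = 16/5
d7 = 16/3
d8 = -124/5
d9 = 96/25
d10 = 48/25
d11 = 64/75
endpoint = (568/25, -112/25)

Apply edit: d2 := 4
  d5 = d1*4 + d3 - d4 = 119/2
  d6 = d1/5 = 16/5
  d7 = d1/3 = 16/3
  d8 = d6 - d4*3 - d2 = -124/5
  d9 = d6/5 + d1/5 = 96/25
  d10 = d9/2 = 48/25
  d11 = d10 - d6/3 = 64/75
Walk from origin (0, 0):
  seg 1: down by d7 = 16/3 → (0, -16/3)
  seg 2: up by d11 = 64/75 → (0, -112/25)
  seg 3: left by d2 = 4 → (-4, -112/25)
  seg 4: left by d8 = -124/5 → (104/5, -112/25)
  seg 5: right by d10 = 48/25 → (568/25, -112/25)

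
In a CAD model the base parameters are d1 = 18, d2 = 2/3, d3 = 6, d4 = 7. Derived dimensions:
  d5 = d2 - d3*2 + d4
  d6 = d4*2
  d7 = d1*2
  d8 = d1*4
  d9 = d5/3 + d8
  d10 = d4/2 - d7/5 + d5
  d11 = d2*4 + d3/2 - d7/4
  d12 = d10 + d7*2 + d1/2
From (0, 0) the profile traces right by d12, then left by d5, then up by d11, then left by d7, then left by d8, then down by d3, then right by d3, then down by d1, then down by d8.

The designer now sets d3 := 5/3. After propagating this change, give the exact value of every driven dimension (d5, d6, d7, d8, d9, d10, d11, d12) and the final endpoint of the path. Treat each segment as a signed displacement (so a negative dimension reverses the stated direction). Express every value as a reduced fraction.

Apply edit: d3 := 5/3
  d5 = d2 - d3*2 + d4 = 13/3
  d6 = d4*2 = 14
  d7 = d1*2 = 36
  d8 = d1*4 = 72
  d9 = d5/3 + d8 = 661/9
  d10 = d4/2 - d7/5 + d5 = 19/30
  d11 = d2*4 + d3/2 - d7/4 = -11/2
  d12 = d10 + d7*2 + d1/2 = 2449/30
Walk from origin (0, 0):
  seg 1: right by d12 = 2449/30 → (2449/30, 0)
  seg 2: left by d5 = 13/3 → (773/10, 0)
  seg 3: up by d11 = -11/2 → (773/10, -11/2)
  seg 4: left by d7 = 36 → (413/10, -11/2)
  seg 5: left by d8 = 72 → (-307/10, -11/2)
  seg 6: down by d3 = 5/3 → (-307/10, -43/6)
  seg 7: right by d3 = 5/3 → (-871/30, -43/6)
  seg 8: down by d1 = 18 → (-871/30, -151/6)
  seg 9: down by d8 = 72 → (-871/30, -583/6)

d5 = 13/3
d6 = 14
d7 = 36
d8 = 72
d9 = 661/9
d10 = 19/30
d11 = -11/2
d12 = 2449/30
endpoint = (-871/30, -583/6)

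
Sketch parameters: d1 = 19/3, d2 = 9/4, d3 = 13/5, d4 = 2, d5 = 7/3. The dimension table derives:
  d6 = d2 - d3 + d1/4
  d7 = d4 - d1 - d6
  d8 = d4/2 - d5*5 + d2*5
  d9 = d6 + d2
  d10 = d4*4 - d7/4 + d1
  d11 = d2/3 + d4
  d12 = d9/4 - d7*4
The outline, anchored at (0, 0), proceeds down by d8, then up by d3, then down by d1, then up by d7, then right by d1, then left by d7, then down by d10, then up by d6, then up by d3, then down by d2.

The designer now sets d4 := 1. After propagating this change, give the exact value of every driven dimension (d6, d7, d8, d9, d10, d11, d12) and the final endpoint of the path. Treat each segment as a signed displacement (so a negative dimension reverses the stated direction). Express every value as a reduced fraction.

Apply edit: d4 := 1
  d6 = d2 - d3 + d1/4 = 37/30
  d7 = d4 - d1 - d6 = -197/30
  d8 = d4/2 - d5*5 + d2*5 = 1/12
  d9 = d6 + d2 = 209/60
  d10 = d4*4 - d7/4 + d1 = 479/40
  d11 = d2/3 + d4 = 7/4
  d12 = d9/4 - d7*4 = 2171/80
Walk from origin (0, 0):
  seg 1: down by d8 = 1/12 → (0, -1/12)
  seg 2: up by d3 = 13/5 → (0, 151/60)
  seg 3: down by d1 = 19/3 → (0, -229/60)
  seg 4: up by d7 = -197/30 → (0, -623/60)
  seg 5: right by d1 = 19/3 → (19/3, -623/60)
  seg 6: left by d7 = -197/30 → (129/10, -623/60)
  seg 7: down by d10 = 479/40 → (129/10, -2683/120)
  seg 8: up by d6 = 37/30 → (129/10, -169/8)
  seg 9: up by d3 = 13/5 → (129/10, -741/40)
  seg 10: down by d2 = 9/4 → (129/10, -831/40)

d6 = 37/30
d7 = -197/30
d8 = 1/12
d9 = 209/60
d10 = 479/40
d11 = 7/4
d12 = 2171/80
endpoint = (129/10, -831/40)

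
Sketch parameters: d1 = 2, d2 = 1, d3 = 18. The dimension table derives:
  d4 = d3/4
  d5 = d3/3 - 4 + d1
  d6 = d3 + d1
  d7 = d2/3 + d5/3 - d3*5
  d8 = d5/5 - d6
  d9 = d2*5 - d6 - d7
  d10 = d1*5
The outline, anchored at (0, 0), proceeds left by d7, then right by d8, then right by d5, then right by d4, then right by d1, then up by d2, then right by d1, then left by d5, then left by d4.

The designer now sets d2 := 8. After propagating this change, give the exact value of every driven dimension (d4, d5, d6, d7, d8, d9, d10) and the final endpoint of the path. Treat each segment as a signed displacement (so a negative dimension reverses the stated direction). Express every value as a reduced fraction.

Apply edit: d2 := 8
  d4 = d3/4 = 9/2
  d5 = d3/3 - 4 + d1 = 4
  d6 = d3 + d1 = 20
  d7 = d2/3 + d5/3 - d3*5 = -86
  d8 = d5/5 - d6 = -96/5
  d9 = d2*5 - d6 - d7 = 106
  d10 = d1*5 = 10
Walk from origin (0, 0):
  seg 1: left by d7 = -86 → (86, 0)
  seg 2: right by d8 = -96/5 → (334/5, 0)
  seg 3: right by d5 = 4 → (354/5, 0)
  seg 4: right by d4 = 9/2 → (753/10, 0)
  seg 5: right by d1 = 2 → (773/10, 0)
  seg 6: up by d2 = 8 → (773/10, 8)
  seg 7: right by d1 = 2 → (793/10, 8)
  seg 8: left by d5 = 4 → (753/10, 8)
  seg 9: left by d4 = 9/2 → (354/5, 8)

d4 = 9/2
d5 = 4
d6 = 20
d7 = -86
d8 = -96/5
d9 = 106
d10 = 10
endpoint = (354/5, 8)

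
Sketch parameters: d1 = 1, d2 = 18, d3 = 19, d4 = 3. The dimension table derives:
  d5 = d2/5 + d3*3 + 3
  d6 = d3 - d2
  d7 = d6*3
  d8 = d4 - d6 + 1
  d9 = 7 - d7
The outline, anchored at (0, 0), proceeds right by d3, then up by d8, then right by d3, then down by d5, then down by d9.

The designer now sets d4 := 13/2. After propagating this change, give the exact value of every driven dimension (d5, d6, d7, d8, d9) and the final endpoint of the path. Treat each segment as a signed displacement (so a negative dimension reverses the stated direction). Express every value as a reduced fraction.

Apply edit: d4 := 13/2
  d5 = d2/5 + d3*3 + 3 = 318/5
  d6 = d3 - d2 = 1
  d7 = d6*3 = 3
  d8 = d4 - d6 + 1 = 13/2
  d9 = 7 - d7 = 4
Walk from origin (0, 0):
  seg 1: right by d3 = 19 → (19, 0)
  seg 2: up by d8 = 13/2 → (19, 13/2)
  seg 3: right by d3 = 19 → (38, 13/2)
  seg 4: down by d5 = 318/5 → (38, -571/10)
  seg 5: down by d9 = 4 → (38, -611/10)

d5 = 318/5
d6 = 1
d7 = 3
d8 = 13/2
d9 = 4
endpoint = (38, -611/10)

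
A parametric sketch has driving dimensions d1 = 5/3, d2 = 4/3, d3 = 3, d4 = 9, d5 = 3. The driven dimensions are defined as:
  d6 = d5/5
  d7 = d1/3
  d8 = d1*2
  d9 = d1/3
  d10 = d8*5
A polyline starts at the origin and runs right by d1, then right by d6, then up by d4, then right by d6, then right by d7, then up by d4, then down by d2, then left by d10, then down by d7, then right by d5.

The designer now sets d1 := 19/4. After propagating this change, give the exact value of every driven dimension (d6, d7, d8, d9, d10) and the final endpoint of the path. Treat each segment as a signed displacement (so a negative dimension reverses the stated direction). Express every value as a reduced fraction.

Apply edit: d1 := 19/4
  d6 = d5/5 = 3/5
  d7 = d1/3 = 19/12
  d8 = d1*2 = 19/2
  d9 = d1/3 = 19/12
  d10 = d8*5 = 95/2
Walk from origin (0, 0):
  seg 1: right by d1 = 19/4 → (19/4, 0)
  seg 2: right by d6 = 3/5 → (107/20, 0)
  seg 3: up by d4 = 9 → (107/20, 9)
  seg 4: right by d6 = 3/5 → (119/20, 9)
  seg 5: right by d7 = 19/12 → (113/15, 9)
  seg 6: up by d4 = 9 → (113/15, 18)
  seg 7: down by d2 = 4/3 → (113/15, 50/3)
  seg 8: left by d10 = 95/2 → (-1199/30, 50/3)
  seg 9: down by d7 = 19/12 → (-1199/30, 181/12)
  seg 10: right by d5 = 3 → (-1109/30, 181/12)

d6 = 3/5
d7 = 19/12
d8 = 19/2
d9 = 19/12
d10 = 95/2
endpoint = (-1109/30, 181/12)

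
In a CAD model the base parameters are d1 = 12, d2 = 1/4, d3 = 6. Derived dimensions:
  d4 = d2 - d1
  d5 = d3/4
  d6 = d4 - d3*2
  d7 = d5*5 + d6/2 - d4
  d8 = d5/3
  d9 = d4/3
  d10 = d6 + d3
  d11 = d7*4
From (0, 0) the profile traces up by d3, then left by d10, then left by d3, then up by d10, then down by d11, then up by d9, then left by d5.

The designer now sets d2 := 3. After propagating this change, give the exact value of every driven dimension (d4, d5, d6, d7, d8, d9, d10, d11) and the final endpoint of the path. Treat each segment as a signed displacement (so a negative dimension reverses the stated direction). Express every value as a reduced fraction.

Apply edit: d2 := 3
  d4 = d2 - d1 = -9
  d5 = d3/4 = 3/2
  d6 = d4 - d3*2 = -21
  d7 = d5*5 + d6/2 - d4 = 6
  d8 = d5/3 = 1/2
  d9 = d4/3 = -3
  d10 = d6 + d3 = -15
  d11 = d7*4 = 24
Walk from origin (0, 0):
  seg 1: up by d3 = 6 → (0, 6)
  seg 2: left by d10 = -15 → (15, 6)
  seg 3: left by d3 = 6 → (9, 6)
  seg 4: up by d10 = -15 → (9, -9)
  seg 5: down by d11 = 24 → (9, -33)
  seg 6: up by d9 = -3 → (9, -36)
  seg 7: left by d5 = 3/2 → (15/2, -36)

d4 = -9
d5 = 3/2
d6 = -21
d7 = 6
d8 = 1/2
d9 = -3
d10 = -15
d11 = 24
endpoint = (15/2, -36)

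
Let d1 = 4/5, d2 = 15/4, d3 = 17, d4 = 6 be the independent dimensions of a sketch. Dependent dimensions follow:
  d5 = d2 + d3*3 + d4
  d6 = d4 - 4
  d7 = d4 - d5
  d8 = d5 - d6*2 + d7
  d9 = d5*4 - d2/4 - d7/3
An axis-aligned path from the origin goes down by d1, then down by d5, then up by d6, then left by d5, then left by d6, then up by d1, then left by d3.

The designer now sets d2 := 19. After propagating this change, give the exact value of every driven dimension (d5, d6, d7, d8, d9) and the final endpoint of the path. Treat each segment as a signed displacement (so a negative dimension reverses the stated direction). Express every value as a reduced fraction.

Apply edit: d2 := 19
  d5 = d2 + d3*3 + d4 = 76
  d6 = d4 - 4 = 2
  d7 = d4 - d5 = -70
  d8 = d5 - d6*2 + d7 = 2
  d9 = d5*4 - d2/4 - d7/3 = 3871/12
Walk from origin (0, 0):
  seg 1: down by d1 = 4/5 → (0, -4/5)
  seg 2: down by d5 = 76 → (0, -384/5)
  seg 3: up by d6 = 2 → (0, -374/5)
  seg 4: left by d5 = 76 → (-76, -374/5)
  seg 5: left by d6 = 2 → (-78, -374/5)
  seg 6: up by d1 = 4/5 → (-78, -74)
  seg 7: left by d3 = 17 → (-95, -74)

d5 = 76
d6 = 2
d7 = -70
d8 = 2
d9 = 3871/12
endpoint = (-95, -74)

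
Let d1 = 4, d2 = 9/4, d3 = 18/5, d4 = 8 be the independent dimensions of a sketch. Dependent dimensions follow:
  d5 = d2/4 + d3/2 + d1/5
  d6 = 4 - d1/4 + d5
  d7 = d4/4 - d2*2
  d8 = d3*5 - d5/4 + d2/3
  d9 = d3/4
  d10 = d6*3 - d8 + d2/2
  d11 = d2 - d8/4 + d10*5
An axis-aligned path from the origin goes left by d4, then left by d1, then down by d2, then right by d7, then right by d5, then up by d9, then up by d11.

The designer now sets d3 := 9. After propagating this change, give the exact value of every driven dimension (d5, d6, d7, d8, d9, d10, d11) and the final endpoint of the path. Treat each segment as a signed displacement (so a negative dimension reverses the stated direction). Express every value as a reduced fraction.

Apply edit: d3 := 9
  d5 = d2/4 + d3/2 + d1/5 = 469/80
  d6 = 4 - d1/4 + d5 = 709/80
  d7 = d4/4 - d2*2 = -5/2
  d8 = d3*5 - d5/4 + d2/3 = 14171/320
  d9 = d3/4 = 9/4
  d10 = d6*3 - d8 + d2/2 = -5303/320
  d11 = d2 - d8/4 + d10*5 = -117351/1280
Walk from origin (0, 0):
  seg 1: left by d4 = 8 → (-8, 0)
  seg 2: left by d1 = 4 → (-12, 0)
  seg 3: down by d2 = 9/4 → (-12, -9/4)
  seg 4: right by d7 = -5/2 → (-29/2, -9/4)
  seg 5: right by d5 = 469/80 → (-691/80, -9/4)
  seg 6: up by d9 = 9/4 → (-691/80, 0)
  seg 7: up by d11 = -117351/1280 → (-691/80, -117351/1280)

d5 = 469/80
d6 = 709/80
d7 = -5/2
d8 = 14171/320
d9 = 9/4
d10 = -5303/320
d11 = -117351/1280
endpoint = (-691/80, -117351/1280)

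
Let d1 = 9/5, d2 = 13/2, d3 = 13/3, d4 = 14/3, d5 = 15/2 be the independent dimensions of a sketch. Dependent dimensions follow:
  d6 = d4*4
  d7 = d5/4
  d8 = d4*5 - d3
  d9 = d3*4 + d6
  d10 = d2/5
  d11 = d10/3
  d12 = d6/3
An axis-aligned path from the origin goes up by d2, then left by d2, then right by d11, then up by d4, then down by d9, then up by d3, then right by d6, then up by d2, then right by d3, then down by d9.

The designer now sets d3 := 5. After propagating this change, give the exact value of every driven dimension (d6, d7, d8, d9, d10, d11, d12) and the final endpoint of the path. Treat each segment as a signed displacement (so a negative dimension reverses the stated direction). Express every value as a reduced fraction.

Apply edit: d3 := 5
  d6 = d4*4 = 56/3
  d7 = d5/4 = 15/8
  d8 = d4*5 - d3 = 55/3
  d9 = d3*4 + d6 = 116/3
  d10 = d2/5 = 13/10
  d11 = d10/3 = 13/30
  d12 = d6/3 = 56/9
Walk from origin (0, 0):
  seg 1: up by d2 = 13/2 → (0, 13/2)
  seg 2: left by d2 = 13/2 → (-13/2, 13/2)
  seg 3: right by d11 = 13/30 → (-91/15, 13/2)
  seg 4: up by d4 = 14/3 → (-91/15, 67/6)
  seg 5: down by d9 = 116/3 → (-91/15, -55/2)
  seg 6: up by d3 = 5 → (-91/15, -45/2)
  seg 7: right by d6 = 56/3 → (63/5, -45/2)
  seg 8: up by d2 = 13/2 → (63/5, -16)
  seg 9: right by d3 = 5 → (88/5, -16)
  seg 10: down by d9 = 116/3 → (88/5, -164/3)

d6 = 56/3
d7 = 15/8
d8 = 55/3
d9 = 116/3
d10 = 13/10
d11 = 13/30
d12 = 56/9
endpoint = (88/5, -164/3)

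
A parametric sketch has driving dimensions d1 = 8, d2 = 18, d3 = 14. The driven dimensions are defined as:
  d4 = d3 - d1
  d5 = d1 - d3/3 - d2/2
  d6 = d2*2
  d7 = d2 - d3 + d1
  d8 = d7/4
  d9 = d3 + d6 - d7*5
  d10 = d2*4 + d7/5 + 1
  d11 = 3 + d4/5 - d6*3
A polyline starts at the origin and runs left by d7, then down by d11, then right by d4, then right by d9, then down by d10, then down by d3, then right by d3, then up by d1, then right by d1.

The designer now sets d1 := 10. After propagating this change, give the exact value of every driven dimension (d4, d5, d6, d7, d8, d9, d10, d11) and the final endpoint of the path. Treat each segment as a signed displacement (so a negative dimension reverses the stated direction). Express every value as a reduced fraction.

d4 = 4
d5 = -11/3
d6 = 36
d7 = 14
d8 = 7/2
d9 = -20
d10 = 379/5
d11 = -521/5
endpoint = (-6, 122/5)

Apply edit: d1 := 10
  d4 = d3 - d1 = 4
  d5 = d1 - d3/3 - d2/2 = -11/3
  d6 = d2*2 = 36
  d7 = d2 - d3 + d1 = 14
  d8 = d7/4 = 7/2
  d9 = d3 + d6 - d7*5 = -20
  d10 = d2*4 + d7/5 + 1 = 379/5
  d11 = 3 + d4/5 - d6*3 = -521/5
Walk from origin (0, 0):
  seg 1: left by d7 = 14 → (-14, 0)
  seg 2: down by d11 = -521/5 → (-14, 521/5)
  seg 3: right by d4 = 4 → (-10, 521/5)
  seg 4: right by d9 = -20 → (-30, 521/5)
  seg 5: down by d10 = 379/5 → (-30, 142/5)
  seg 6: down by d3 = 14 → (-30, 72/5)
  seg 7: right by d3 = 14 → (-16, 72/5)
  seg 8: up by d1 = 10 → (-16, 122/5)
  seg 9: right by d1 = 10 → (-6, 122/5)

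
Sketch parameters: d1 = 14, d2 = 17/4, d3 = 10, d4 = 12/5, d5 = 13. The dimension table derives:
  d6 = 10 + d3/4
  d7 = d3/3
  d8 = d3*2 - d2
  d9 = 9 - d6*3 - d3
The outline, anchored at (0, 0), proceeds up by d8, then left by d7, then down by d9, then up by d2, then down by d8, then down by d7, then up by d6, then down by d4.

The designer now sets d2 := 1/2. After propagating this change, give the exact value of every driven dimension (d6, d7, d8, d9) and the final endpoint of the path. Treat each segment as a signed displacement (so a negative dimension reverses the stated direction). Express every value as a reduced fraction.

d6 = 25/2
d7 = 10/3
d8 = 39/2
d9 = -77/2
endpoint = (-10/3, 1373/30)

Apply edit: d2 := 1/2
  d6 = 10 + d3/4 = 25/2
  d7 = d3/3 = 10/3
  d8 = d3*2 - d2 = 39/2
  d9 = 9 - d6*3 - d3 = -77/2
Walk from origin (0, 0):
  seg 1: up by d8 = 39/2 → (0, 39/2)
  seg 2: left by d7 = 10/3 → (-10/3, 39/2)
  seg 3: down by d9 = -77/2 → (-10/3, 58)
  seg 4: up by d2 = 1/2 → (-10/3, 117/2)
  seg 5: down by d8 = 39/2 → (-10/3, 39)
  seg 6: down by d7 = 10/3 → (-10/3, 107/3)
  seg 7: up by d6 = 25/2 → (-10/3, 289/6)
  seg 8: down by d4 = 12/5 → (-10/3, 1373/30)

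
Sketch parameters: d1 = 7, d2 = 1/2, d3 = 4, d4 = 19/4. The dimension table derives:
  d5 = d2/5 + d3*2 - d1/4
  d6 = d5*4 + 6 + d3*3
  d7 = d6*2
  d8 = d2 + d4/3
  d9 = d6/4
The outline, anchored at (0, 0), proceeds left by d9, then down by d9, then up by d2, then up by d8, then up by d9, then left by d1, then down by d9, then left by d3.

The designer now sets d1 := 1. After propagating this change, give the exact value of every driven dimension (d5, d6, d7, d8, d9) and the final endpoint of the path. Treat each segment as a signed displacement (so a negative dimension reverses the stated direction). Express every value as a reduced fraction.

d5 = 157/20
d6 = 247/5
d7 = 494/5
d8 = 25/12
d9 = 247/20
endpoint = (-347/20, -293/30)

Apply edit: d1 := 1
  d5 = d2/5 + d3*2 - d1/4 = 157/20
  d6 = d5*4 + 6 + d3*3 = 247/5
  d7 = d6*2 = 494/5
  d8 = d2 + d4/3 = 25/12
  d9 = d6/4 = 247/20
Walk from origin (0, 0):
  seg 1: left by d9 = 247/20 → (-247/20, 0)
  seg 2: down by d9 = 247/20 → (-247/20, -247/20)
  seg 3: up by d2 = 1/2 → (-247/20, -237/20)
  seg 4: up by d8 = 25/12 → (-247/20, -293/30)
  seg 5: up by d9 = 247/20 → (-247/20, 31/12)
  seg 6: left by d1 = 1 → (-267/20, 31/12)
  seg 7: down by d9 = 247/20 → (-267/20, -293/30)
  seg 8: left by d3 = 4 → (-347/20, -293/30)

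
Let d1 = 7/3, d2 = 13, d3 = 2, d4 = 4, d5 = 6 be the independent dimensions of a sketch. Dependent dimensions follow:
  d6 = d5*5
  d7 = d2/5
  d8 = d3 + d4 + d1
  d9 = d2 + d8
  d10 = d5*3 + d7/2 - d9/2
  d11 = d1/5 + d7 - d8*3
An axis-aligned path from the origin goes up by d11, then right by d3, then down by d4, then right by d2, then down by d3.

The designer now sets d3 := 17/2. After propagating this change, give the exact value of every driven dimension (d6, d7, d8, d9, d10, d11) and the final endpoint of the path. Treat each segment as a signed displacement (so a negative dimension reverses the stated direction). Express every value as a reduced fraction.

d6 = 30
d7 = 13/5
d8 = 89/6
d9 = 167/6
d10 = 323/60
d11 = -1243/30
endpoint = (43/2, -809/15)

Apply edit: d3 := 17/2
  d6 = d5*5 = 30
  d7 = d2/5 = 13/5
  d8 = d3 + d4 + d1 = 89/6
  d9 = d2 + d8 = 167/6
  d10 = d5*3 + d7/2 - d9/2 = 323/60
  d11 = d1/5 + d7 - d8*3 = -1243/30
Walk from origin (0, 0):
  seg 1: up by d11 = -1243/30 → (0, -1243/30)
  seg 2: right by d3 = 17/2 → (17/2, -1243/30)
  seg 3: down by d4 = 4 → (17/2, -1363/30)
  seg 4: right by d2 = 13 → (43/2, -1363/30)
  seg 5: down by d3 = 17/2 → (43/2, -809/15)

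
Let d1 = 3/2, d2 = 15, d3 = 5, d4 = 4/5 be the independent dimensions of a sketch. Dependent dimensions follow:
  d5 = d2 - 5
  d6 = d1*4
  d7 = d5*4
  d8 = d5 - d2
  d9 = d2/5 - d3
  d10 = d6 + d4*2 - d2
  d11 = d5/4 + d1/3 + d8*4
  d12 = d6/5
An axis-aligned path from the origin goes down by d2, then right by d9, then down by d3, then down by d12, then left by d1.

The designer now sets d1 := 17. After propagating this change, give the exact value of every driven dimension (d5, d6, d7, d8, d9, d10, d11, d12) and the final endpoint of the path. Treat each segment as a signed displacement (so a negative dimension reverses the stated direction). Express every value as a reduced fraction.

d5 = 10
d6 = 68
d7 = 40
d8 = -5
d9 = -2
d10 = 273/5
d11 = -71/6
d12 = 68/5
endpoint = (-19, -168/5)

Apply edit: d1 := 17
  d5 = d2 - 5 = 10
  d6 = d1*4 = 68
  d7 = d5*4 = 40
  d8 = d5 - d2 = -5
  d9 = d2/5 - d3 = -2
  d10 = d6 + d4*2 - d2 = 273/5
  d11 = d5/4 + d1/3 + d8*4 = -71/6
  d12 = d6/5 = 68/5
Walk from origin (0, 0):
  seg 1: down by d2 = 15 → (0, -15)
  seg 2: right by d9 = -2 → (-2, -15)
  seg 3: down by d3 = 5 → (-2, -20)
  seg 4: down by d12 = 68/5 → (-2, -168/5)
  seg 5: left by d1 = 17 → (-19, -168/5)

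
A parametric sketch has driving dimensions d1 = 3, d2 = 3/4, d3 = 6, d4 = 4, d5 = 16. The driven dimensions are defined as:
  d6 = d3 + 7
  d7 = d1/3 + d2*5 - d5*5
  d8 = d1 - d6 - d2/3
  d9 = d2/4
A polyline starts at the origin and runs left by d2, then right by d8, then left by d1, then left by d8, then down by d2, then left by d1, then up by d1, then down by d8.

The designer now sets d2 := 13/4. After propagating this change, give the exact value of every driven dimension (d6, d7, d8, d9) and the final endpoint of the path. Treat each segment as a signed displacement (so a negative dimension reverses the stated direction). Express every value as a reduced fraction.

d6 = 13
d7 = -251/4
d8 = -133/12
d9 = 13/16
endpoint = (-37/4, 65/6)

Apply edit: d2 := 13/4
  d6 = d3 + 7 = 13
  d7 = d1/3 + d2*5 - d5*5 = -251/4
  d8 = d1 - d6 - d2/3 = -133/12
  d9 = d2/4 = 13/16
Walk from origin (0, 0):
  seg 1: left by d2 = 13/4 → (-13/4, 0)
  seg 2: right by d8 = -133/12 → (-43/3, 0)
  seg 3: left by d1 = 3 → (-52/3, 0)
  seg 4: left by d8 = -133/12 → (-25/4, 0)
  seg 5: down by d2 = 13/4 → (-25/4, -13/4)
  seg 6: left by d1 = 3 → (-37/4, -13/4)
  seg 7: up by d1 = 3 → (-37/4, -1/4)
  seg 8: down by d8 = -133/12 → (-37/4, 65/6)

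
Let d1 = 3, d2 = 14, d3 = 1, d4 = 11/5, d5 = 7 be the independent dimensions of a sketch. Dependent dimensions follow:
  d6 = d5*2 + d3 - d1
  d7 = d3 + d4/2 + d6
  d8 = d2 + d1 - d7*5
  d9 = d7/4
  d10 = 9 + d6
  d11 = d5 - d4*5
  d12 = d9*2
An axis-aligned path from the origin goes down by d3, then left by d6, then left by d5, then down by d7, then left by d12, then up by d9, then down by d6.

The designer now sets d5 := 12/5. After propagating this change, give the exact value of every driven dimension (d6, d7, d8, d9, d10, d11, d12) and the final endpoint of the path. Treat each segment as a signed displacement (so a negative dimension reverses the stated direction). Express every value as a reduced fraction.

Apply edit: d5 := 12/5
  d6 = d5*2 + d3 - d1 = 14/5
  d7 = d3 + d4/2 + d6 = 49/10
  d8 = d2 + d1 - d7*5 = -15/2
  d9 = d7/4 = 49/40
  d10 = 9 + d6 = 59/5
  d11 = d5 - d4*5 = -43/5
  d12 = d9*2 = 49/20
Walk from origin (0, 0):
  seg 1: down by d3 = 1 → (0, -1)
  seg 2: left by d6 = 14/5 → (-14/5, -1)
  seg 3: left by d5 = 12/5 → (-26/5, -1)
  seg 4: down by d7 = 49/10 → (-26/5, -59/10)
  seg 5: left by d12 = 49/20 → (-153/20, -59/10)
  seg 6: up by d9 = 49/40 → (-153/20, -187/40)
  seg 7: down by d6 = 14/5 → (-153/20, -299/40)

d6 = 14/5
d7 = 49/10
d8 = -15/2
d9 = 49/40
d10 = 59/5
d11 = -43/5
d12 = 49/20
endpoint = (-153/20, -299/40)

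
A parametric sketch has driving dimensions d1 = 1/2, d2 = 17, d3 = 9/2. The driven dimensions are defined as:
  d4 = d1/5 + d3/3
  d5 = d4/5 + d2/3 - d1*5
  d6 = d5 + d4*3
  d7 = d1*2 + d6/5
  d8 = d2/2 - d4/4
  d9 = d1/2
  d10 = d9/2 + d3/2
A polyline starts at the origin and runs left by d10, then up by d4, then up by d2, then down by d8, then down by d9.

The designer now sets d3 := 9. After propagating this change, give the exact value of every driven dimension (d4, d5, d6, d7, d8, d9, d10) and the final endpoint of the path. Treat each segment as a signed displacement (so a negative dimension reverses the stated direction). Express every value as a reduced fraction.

d4 = 31/10
d5 = 284/75
d6 = 1963/150
d7 = 2713/750
d8 = 309/40
d9 = 1/4
d10 = 37/8
endpoint = (-37/8, 97/8)

Apply edit: d3 := 9
  d4 = d1/5 + d3/3 = 31/10
  d5 = d4/5 + d2/3 - d1*5 = 284/75
  d6 = d5 + d4*3 = 1963/150
  d7 = d1*2 + d6/5 = 2713/750
  d8 = d2/2 - d4/4 = 309/40
  d9 = d1/2 = 1/4
  d10 = d9/2 + d3/2 = 37/8
Walk from origin (0, 0):
  seg 1: left by d10 = 37/8 → (-37/8, 0)
  seg 2: up by d4 = 31/10 → (-37/8, 31/10)
  seg 3: up by d2 = 17 → (-37/8, 201/10)
  seg 4: down by d8 = 309/40 → (-37/8, 99/8)
  seg 5: down by d9 = 1/4 → (-37/8, 97/8)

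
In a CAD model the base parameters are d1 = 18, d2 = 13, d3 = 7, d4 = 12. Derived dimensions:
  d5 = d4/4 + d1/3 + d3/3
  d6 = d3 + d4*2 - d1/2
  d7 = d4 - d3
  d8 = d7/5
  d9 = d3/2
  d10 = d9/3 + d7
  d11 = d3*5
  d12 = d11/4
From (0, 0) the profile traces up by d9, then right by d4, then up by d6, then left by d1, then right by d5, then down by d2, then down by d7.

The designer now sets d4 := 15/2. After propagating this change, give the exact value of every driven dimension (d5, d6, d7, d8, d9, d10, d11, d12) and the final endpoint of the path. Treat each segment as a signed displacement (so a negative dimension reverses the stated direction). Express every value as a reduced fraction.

Apply edit: d4 := 15/2
  d5 = d4/4 + d1/3 + d3/3 = 245/24
  d6 = d3 + d4*2 - d1/2 = 13
  d7 = d4 - d3 = 1/2
  d8 = d7/5 = 1/10
  d9 = d3/2 = 7/2
  d10 = d9/3 + d7 = 5/3
  d11 = d3*5 = 35
  d12 = d11/4 = 35/4
Walk from origin (0, 0):
  seg 1: up by d9 = 7/2 → (0, 7/2)
  seg 2: right by d4 = 15/2 → (15/2, 7/2)
  seg 3: up by d6 = 13 → (15/2, 33/2)
  seg 4: left by d1 = 18 → (-21/2, 33/2)
  seg 5: right by d5 = 245/24 → (-7/24, 33/2)
  seg 6: down by d2 = 13 → (-7/24, 7/2)
  seg 7: down by d7 = 1/2 → (-7/24, 3)

d5 = 245/24
d6 = 13
d7 = 1/2
d8 = 1/10
d9 = 7/2
d10 = 5/3
d11 = 35
d12 = 35/4
endpoint = (-7/24, 3)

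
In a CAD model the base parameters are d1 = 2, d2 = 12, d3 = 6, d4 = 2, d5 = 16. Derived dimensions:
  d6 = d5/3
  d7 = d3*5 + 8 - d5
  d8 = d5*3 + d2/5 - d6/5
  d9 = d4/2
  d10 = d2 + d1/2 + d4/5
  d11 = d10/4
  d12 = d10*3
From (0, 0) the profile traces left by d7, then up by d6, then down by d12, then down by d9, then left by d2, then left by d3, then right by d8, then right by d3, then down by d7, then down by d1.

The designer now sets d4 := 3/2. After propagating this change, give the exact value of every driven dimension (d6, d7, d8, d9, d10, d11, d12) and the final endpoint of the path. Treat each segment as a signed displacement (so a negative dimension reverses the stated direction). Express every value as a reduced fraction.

Apply edit: d4 := 3/2
  d6 = d5/3 = 16/3
  d7 = d3*5 + 8 - d5 = 22
  d8 = d5*3 + d2/5 - d6/5 = 148/3
  d9 = d4/2 = 3/4
  d10 = d2 + d1/2 + d4/5 = 133/10
  d11 = d10/4 = 133/40
  d12 = d10*3 = 399/10
Walk from origin (0, 0):
  seg 1: left by d7 = 22 → (-22, 0)
  seg 2: up by d6 = 16/3 → (-22, 16/3)
  seg 3: down by d12 = 399/10 → (-22, -1037/30)
  seg 4: down by d9 = 3/4 → (-22, -2119/60)
  seg 5: left by d2 = 12 → (-34, -2119/60)
  seg 6: left by d3 = 6 → (-40, -2119/60)
  seg 7: right by d8 = 148/3 → (28/3, -2119/60)
  seg 8: right by d3 = 6 → (46/3, -2119/60)
  seg 9: down by d7 = 22 → (46/3, -3439/60)
  seg 10: down by d1 = 2 → (46/3, -3559/60)

d6 = 16/3
d7 = 22
d8 = 148/3
d9 = 3/4
d10 = 133/10
d11 = 133/40
d12 = 399/10
endpoint = (46/3, -3559/60)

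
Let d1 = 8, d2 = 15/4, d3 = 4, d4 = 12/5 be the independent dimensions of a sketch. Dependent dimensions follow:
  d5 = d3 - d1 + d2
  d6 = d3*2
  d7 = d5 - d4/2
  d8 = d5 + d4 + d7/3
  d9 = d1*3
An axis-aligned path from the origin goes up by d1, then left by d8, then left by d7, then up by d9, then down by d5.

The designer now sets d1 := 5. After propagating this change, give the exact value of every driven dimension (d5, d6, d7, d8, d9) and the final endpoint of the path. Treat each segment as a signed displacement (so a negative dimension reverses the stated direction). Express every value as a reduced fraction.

Apply edit: d1 := 5
  d5 = d3 - d1 + d2 = 11/4
  d6 = d3*2 = 8
  d7 = d5 - d4/2 = 31/20
  d8 = d5 + d4 + d7/3 = 17/3
  d9 = d1*3 = 15
Walk from origin (0, 0):
  seg 1: up by d1 = 5 → (0, 5)
  seg 2: left by d8 = 17/3 → (-17/3, 5)
  seg 3: left by d7 = 31/20 → (-433/60, 5)
  seg 4: up by d9 = 15 → (-433/60, 20)
  seg 5: down by d5 = 11/4 → (-433/60, 69/4)

d5 = 11/4
d6 = 8
d7 = 31/20
d8 = 17/3
d9 = 15
endpoint = (-433/60, 69/4)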